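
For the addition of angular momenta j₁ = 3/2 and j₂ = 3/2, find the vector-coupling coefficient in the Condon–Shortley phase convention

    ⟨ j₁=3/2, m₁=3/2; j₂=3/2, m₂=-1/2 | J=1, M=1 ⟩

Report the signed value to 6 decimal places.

j₁+j₂−J=2  J+j₁−j₂=1  J−j₁+j₂=1  j₁+j₂+J+1=5
(j₁±m₁, j₂±m₂, J±M) = (3,0,1,2,2,0)
P² = 6/5
sum k=0..0:
  [0] +1/2 = 1/2
S = 1/2
C² = P²·S² = 3/10 ; C = +0.547723

+0.547723  (= +√(3/10))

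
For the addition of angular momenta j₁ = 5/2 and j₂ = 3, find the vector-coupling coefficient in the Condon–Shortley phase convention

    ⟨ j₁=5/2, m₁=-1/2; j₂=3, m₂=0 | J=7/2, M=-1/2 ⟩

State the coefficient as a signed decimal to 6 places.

j₁+j₂−J=2  J+j₁−j₂=3  J−j₁+j₂=4  j₁+j₂+J+1=10
(j₁±m₁, j₂±m₂, J±M) = (2,3,3,3,3,4)
P² = 6912/175
sum k=0..2:
  [0] +1/72 = 1/72
  [1] −1/8 = -1/8
  [2] +1/24 = 1/24
S = -5/72
C² = P²·S² = 4/21 ; C = -0.436436

-0.436436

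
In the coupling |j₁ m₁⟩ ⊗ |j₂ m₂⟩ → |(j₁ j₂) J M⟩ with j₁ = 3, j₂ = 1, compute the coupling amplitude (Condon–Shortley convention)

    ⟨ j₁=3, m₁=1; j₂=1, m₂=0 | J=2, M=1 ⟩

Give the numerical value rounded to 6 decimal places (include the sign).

triangle: 2!×4!×0!/7! = 48/5040
(j±m)!: 4!×2!×1!×1!×3!×1! = 288
prefactor² = (2J+1)×Δ×N² = 96/7
  k=1: −1/(1!×1!×1!×0!×3!×0!) = -1/6
Σ = -1/6  ⇒  CG² = 96/7×(-1/6)² = 8/21
CG = −√(8/21) = -0.617213

-0.617213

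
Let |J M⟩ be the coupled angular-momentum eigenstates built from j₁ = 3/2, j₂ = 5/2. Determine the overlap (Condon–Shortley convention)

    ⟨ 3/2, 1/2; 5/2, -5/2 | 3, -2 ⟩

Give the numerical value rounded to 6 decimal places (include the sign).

triangle: 1!*2!*4!/8! = 48/40320
(j±m)!: 2!*1!*0!*5!*1!*5! = 28800
prefactor² = (2J+1)*Δ*N² = 240
  k=0: +1/(0!*1!*1!*0!*1!*4!) = 1/24
Σ = 1/24  ⇒  CG² = 240*1/24² = 5/12
CG = +√(5/12) = +0.645497

+0.645497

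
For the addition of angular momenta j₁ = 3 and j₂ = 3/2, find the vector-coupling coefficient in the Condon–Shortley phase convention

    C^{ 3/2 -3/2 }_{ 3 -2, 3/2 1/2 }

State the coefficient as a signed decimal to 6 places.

+√(2/7) = +0.534522

√[4·3!3!0!/7! · 1!5!2!1!0!3!] = √(288/7)
  +(−1)^2/∏(2,1,3,0,0,0)! = 1/12  (running 1/12)
⟨..|..⟩ = √(288/7)·(1/12) = +0.534522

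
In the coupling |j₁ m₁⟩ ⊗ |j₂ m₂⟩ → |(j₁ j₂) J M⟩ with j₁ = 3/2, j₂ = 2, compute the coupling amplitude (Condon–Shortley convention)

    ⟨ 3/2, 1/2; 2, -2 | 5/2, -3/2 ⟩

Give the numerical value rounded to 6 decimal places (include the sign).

√[6·1!2!3!/7! · 2!1!0!4!1!4!] = √(576/35)
  +(−1)^0/∏(0,1,1,0,1,3)! = 1/6  (running 1/6)
⟨..|..⟩ = √(576/35)·(1/6) = +0.676123

+0.676123  (= +√(16/35))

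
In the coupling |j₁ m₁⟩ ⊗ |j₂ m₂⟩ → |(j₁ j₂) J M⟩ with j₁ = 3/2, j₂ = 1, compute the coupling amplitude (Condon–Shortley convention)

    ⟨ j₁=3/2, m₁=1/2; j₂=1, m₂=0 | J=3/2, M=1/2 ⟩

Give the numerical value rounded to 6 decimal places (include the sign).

+√(1/15) = +0.258199

triangle: 1!*2!*1!/5! = 2/120
(j±m)!: 2!*1!*1!*1!*2!*1! = 4
prefactor² = (2J+1)*Δ*N² = 4/15
  k=0: +1/(0!*1!*1!*1!*1!*0!) = 1
  k=1: −1/(1!*0!*0!*0!*2!*1!) = -1/2
Σ = 1/2  ⇒  CG² = 4/15*1/2² = 1/15
CG = +√(1/15) = +0.258199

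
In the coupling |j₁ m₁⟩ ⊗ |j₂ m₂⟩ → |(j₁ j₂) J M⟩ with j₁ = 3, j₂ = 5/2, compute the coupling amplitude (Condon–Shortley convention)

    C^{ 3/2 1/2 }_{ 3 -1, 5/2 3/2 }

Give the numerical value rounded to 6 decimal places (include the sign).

-0.483046  (= −√(7/30))

√[4·4!2!1!/8! · 2!4!4!1!2!1!] = √(384/35)
  +(−1)^3/∏(3,1,1,1,1,0)! = -1/6  (running -1/6)
  +(−1)^4/∏(4,0,0,0,2,1)! = 1/48  (running -7/48)
⟨..|..⟩ = √(384/35)·(-7/48) = -0.483046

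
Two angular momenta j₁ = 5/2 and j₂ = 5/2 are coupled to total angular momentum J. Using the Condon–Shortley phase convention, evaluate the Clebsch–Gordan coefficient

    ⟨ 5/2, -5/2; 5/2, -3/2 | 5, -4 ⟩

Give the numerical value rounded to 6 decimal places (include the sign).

√[11·0!5!5!/11! · 0!5!1!4!1!9!] = √(4147200)
  +(−1)^0/∏(0,0,5,1,0,4)! = 1/2880  (running 1/2880)
⟨..|..⟩ = √(4147200)·(1/2880) = +0.707107

+0.707107  (= +√(1/2))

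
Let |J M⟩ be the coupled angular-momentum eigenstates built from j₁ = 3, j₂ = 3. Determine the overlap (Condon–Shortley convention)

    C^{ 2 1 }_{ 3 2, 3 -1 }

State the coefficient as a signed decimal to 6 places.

−√(5/28) = -0.422577

√[5·4!2!2!/9! · 5!1!2!4!3!1!] = √(320/7)
  +(−1)^0/∏(0,4,1,2,1,0)! = 1/48  (running 1/48)
  +(−1)^1/∏(1,3,0,1,2,1)! = -1/12  (running -1/16)
⟨..|..⟩ = √(320/7)·(-1/16) = -0.422577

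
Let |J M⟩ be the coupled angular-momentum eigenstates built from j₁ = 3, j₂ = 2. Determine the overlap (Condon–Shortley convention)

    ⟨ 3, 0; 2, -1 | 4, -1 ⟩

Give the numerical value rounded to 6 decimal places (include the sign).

triangle: 1!×5!×3!/10! = 720/3628800
(j±m)!: 3!×3!×1!×3!×3!×5! = 155520
prefactor² = (2J+1)×Δ×N² = 1944/7
  k=0: +1/(0!×1!×3!×1!×2!×2!) = 1/24
  k=1: −1/(1!×0!×2!×0!×3!×3!) = -1/72
Σ = 1/36  ⇒  CG² = 1944/7×1/36² = 3/14
CG = +√(3/14) = +0.462910

+√(3/14) = +0.462910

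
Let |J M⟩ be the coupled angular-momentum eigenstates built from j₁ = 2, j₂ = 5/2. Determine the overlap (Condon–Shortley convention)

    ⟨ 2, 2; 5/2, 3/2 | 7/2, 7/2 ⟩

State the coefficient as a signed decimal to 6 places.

+0.666667

triangle: 1!·3!·4!/9! = 144/362880
(j±m)!: 4!·0!·4!·1!·7!·0! = 2903040
prefactor² = (2J+1)·Δ·N² = 9216
  k=0: +1/(0!·1!·0!·4!·3!·0!) = 1/144
Σ = 1/144  ⇒  CG² = 9216·1/144² = 4/9
CG = +√(4/9) = +0.666667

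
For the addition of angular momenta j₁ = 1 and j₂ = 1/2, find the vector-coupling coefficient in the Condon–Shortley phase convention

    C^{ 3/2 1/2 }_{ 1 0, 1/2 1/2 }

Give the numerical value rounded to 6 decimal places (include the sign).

+0.816497

√[4·0!2!1!/4! · 1!1!1!0!2!1!] = √(2/3)
  +(−1)^0/∏(0,0,1,1,1,0)! = 1  (running 1)
⟨..|..⟩ = √(2/3)·(1) = +0.816497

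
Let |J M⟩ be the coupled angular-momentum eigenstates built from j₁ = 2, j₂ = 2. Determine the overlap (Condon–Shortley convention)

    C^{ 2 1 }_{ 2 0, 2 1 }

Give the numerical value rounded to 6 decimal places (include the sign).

j₁+j₂−J=2  J+j₁−j₂=2  J−j₁+j₂=2  j₁+j₂+J+1=7
(j₁±m₁, j₂±m₂, J±M) = (2,2,3,1,3,1)
P² = 8/7
sum k=1..2:
  [1] −1/2 = -1/2
  [2] +1/4 = 1/4
S = -1/4
C² = P²·S² = 1/14 ; C = -0.267261

−√(1/14) ≈ -0.267261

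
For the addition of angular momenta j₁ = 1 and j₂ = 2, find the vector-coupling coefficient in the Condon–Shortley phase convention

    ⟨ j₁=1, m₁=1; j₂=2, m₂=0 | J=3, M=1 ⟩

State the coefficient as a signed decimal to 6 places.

j₁+j₂−J=0  J+j₁−j₂=2  J−j₁+j₂=4  j₁+j₂+J+1=7
(j₁±m₁, j₂±m₂, J±M) = (2,0,2,2,4,2)
P² = 128/5
sum k=0..0:
  [0] +1/8 = 1/8
S = 1/8
C² = P²·S² = 2/5 ; C = +0.632456

+0.632456  (= +√(2/5))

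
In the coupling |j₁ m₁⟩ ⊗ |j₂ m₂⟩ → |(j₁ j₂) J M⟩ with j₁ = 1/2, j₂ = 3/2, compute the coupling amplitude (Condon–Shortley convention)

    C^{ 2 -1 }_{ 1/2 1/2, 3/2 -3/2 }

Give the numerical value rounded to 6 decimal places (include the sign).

+0.500000

j₁+j₂−J=0  J+j₁−j₂=1  J−j₁+j₂=3  j₁+j₂+J+1=5
(j₁±m₁, j₂±m₂, J±M) = (1,0,0,3,1,3)
P² = 9
sum k=0..0:
  [0] +1/6 = 1/6
S = 1/6
C² = P²·S² = 1/4 ; C = +0.500000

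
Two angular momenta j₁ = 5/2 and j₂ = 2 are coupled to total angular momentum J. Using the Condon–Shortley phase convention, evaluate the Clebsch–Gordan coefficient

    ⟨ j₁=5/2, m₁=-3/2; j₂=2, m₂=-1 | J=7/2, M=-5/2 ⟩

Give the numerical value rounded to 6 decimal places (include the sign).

−√(1/63) ≈ -0.125988

j₁+j₂−J=1  J+j₁−j₂=4  J−j₁+j₂=3  j₁+j₂+J+1=9
(j₁±m₁, j₂±m₂, J±M) = (1,4,1,3,1,6)
P² = 2304/7
sum k=0..1:
  [0] +1/48 = 1/48
  [1] −1/36 = -1/36
S = -1/144
C² = P²·S² = 1/63 ; C = -0.125988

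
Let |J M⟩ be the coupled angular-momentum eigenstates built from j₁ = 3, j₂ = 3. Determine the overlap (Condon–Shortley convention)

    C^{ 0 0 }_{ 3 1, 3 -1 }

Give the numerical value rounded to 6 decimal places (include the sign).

+√(1/7) ≈ +0.377964

√[1·6!0!0!/7! · 4!2!2!4!0!0!] = √(2304/7)
  +(−1)^2/∏(2,4,0,0,0,0)! = 1/48  (running 1/48)
⟨..|..⟩ = √(2304/7)·(1/48) = +0.377964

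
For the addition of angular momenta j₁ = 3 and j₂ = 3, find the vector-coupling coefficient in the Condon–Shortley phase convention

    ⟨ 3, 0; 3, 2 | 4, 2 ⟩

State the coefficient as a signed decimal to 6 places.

j₁+j₂−J=2  J+j₁−j₂=4  J−j₁+j₂=4  j₁+j₂+J+1=11
(j₁±m₁, j₂±m₂, J±M) = (3,3,5,1,6,2)
P² = 124416/77
sum k=1..2:
  [1] −1/96 = -1/96
  [2] +1/72 = 1/72
S = 1/288
C² = P²·S² = 3/154 ; C = +0.139573

+√(3/154) = +0.139573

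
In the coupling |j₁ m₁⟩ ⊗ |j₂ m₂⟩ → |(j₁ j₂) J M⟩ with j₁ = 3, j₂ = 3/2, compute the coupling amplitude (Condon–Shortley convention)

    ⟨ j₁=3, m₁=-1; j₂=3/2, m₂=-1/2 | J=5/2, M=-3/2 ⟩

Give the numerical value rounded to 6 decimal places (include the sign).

−√(7/20) ≈ -0.591608

√[6·2!4!1!/8! · 2!4!1!2!1!4!] = √(576/35)
  +(−1)^0/∏(0,2,4,1,0,0)! = 1/48  (running 1/48)
  +(−1)^1/∏(1,1,3,0,1,1)! = -1/6  (running -7/48)
⟨..|..⟩ = √(576/35)·(-7/48) = -0.591608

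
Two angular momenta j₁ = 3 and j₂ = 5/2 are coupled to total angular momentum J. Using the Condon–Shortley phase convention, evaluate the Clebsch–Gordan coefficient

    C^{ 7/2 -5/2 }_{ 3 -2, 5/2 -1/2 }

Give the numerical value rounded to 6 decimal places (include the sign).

√[8·2!4!3!/10! · 1!5!2!3!1!6!] = √(4608/7)
  +(−1)^1/∏(1,1,4,1,0,2)! = -1/48  (running -1/48)
  +(−1)^2/∏(2,0,3,0,1,3)! = 1/72  (running -1/144)
⟨..|..⟩ = √(4608/7)·(-1/144) = -0.178174

−√(2/63) ≈ -0.178174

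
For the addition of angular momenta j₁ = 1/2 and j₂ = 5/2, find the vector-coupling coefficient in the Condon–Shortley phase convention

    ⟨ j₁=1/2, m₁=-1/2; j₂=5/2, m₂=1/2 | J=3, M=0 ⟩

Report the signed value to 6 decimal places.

+√(1/2) = +0.707107

j₁+j₂−J=0  J+j₁−j₂=1  J−j₁+j₂=5  j₁+j₂+J+1=7
(j₁±m₁, j₂±m₂, J±M) = (0,1,3,2,3,3)
P² = 72
sum k=0..0:
  [0] +1/12 = 1/12
S = 1/12
C² = P²·S² = 1/2 ; C = +0.707107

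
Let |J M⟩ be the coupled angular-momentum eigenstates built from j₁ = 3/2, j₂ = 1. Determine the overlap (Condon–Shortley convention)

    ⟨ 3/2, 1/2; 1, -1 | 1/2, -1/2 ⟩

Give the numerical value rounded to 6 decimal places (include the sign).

+√(1/6) ≈ +0.408248

triangle: 2!*1!*0!/4! = 2/24
(j±m)!: 2!*1!*0!*2!*0!*1! = 4
prefactor² = (2J+1)*Δ*N² = 2/3
  k=0: +1/(0!*2!*1!*0!*0!*0!) = 1/2
Σ = 1/2  ⇒  CG² = 2/3*1/2² = 1/6
CG = +√(1/6) = +0.408248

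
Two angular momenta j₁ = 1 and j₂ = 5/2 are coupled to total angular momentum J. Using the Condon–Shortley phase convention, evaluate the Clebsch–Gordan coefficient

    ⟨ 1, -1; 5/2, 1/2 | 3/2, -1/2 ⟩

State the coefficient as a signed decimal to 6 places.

+√(1/5) = +0.447214

triangle: 2!*0!*3!/6! = 12/720
(j±m)!: 0!*2!*3!*2!*1!*2! = 48
prefactor² = (2J+1)*Δ*N² = 16/5
  k=2: +1/(2!*0!*0!*1!*0!*2!) = 1/4
Σ = 1/4  ⇒  CG² = 16/5*1/4² = 1/5
CG = +√(1/5) = +0.447214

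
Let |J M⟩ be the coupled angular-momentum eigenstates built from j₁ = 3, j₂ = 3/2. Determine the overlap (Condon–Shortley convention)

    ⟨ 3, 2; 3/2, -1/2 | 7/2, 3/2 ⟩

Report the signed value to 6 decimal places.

+√(3/7) ≈ +0.654654

j₁+j₂−J=1  J+j₁−j₂=5  J−j₁+j₂=2  j₁+j₂+J+1=9
(j₁±m₁, j₂±m₂, J±M) = (5,1,1,2,5,2)
P² = 6400/21
sum k=0..1:
  [0] +1/24 = 1/24
  [1] −1/240 = -1/240
S = 3/80
C² = P²·S² = 3/7 ; C = +0.654654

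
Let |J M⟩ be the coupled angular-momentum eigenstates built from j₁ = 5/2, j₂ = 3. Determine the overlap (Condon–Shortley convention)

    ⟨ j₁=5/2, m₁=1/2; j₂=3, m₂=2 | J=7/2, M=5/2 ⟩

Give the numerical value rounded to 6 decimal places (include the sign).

−√(2/63) = -0.178174

√[8·2!3!4!/10! · 3!2!5!1!6!1!] = √(4608/7)
  +(−1)^1/∏(1,1,1,4,2,0)! = -1/48  (running -1/48)
  +(−1)^2/∏(2,0,0,3,3,1)! = 1/72  (running -1/144)
⟨..|..⟩ = √(4608/7)·(-1/144) = -0.178174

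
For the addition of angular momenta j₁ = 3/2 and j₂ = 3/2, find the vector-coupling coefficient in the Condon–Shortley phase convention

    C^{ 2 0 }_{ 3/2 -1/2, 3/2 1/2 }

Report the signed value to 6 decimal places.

j₁+j₂−J=1  J+j₁−j₂=2  J−j₁+j₂=2  j₁+j₂+J+1=6
(j₁±m₁, j₂±m₂, J±M) = (1,2,2,1,2,2)
P² = 4/9
sum k=0..1:
  [0] +1/4 = 1/4
  [1] −1/1 = -1
S = -3/4
C² = P²·S² = 1/4 ; C = -0.500000

-0.500000  (= −√(1/4))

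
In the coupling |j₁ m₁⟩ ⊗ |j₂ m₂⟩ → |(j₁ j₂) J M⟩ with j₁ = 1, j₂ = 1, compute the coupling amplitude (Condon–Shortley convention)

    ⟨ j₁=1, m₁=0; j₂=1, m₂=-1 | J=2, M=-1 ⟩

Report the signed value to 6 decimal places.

√[5·0!2!2!/5! · 1!1!0!2!1!3!] = √(2)
  +(−1)^0/∏(0,0,1,0,1,2)! = 1/2  (running 1/2)
⟨..|..⟩ = √(2)·(1/2) = +0.707107

+√(1/2) ≈ +0.707107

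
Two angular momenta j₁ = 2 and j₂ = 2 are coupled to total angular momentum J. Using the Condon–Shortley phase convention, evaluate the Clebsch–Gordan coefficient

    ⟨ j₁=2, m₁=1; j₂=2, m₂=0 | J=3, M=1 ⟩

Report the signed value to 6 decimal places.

+0.447214  (= +√(1/5))

j₁+j₂−J=1  J+j₁−j₂=3  J−j₁+j₂=3  j₁+j₂+J+1=8
(j₁±m₁, j₂±m₂, J±M) = (3,1,2,2,4,2)
P² = 36/5
sum k=0..1:
  [0] +1/4 = 1/4
  [1] −1/12 = -1/12
S = 1/6
C² = P²·S² = 1/5 ; C = +0.447214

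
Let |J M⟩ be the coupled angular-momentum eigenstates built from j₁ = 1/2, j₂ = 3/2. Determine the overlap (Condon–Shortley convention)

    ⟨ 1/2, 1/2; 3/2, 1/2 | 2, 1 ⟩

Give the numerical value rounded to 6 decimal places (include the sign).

+√(3/4) ≈ +0.866025

√[5·0!1!3!/5! · 1!0!2!1!3!1!] = √(3)
  +(−1)^0/∏(0,0,0,2,1,1)! = 1/2  (running 1/2)
⟨..|..⟩ = √(3)·(1/2) = +0.866025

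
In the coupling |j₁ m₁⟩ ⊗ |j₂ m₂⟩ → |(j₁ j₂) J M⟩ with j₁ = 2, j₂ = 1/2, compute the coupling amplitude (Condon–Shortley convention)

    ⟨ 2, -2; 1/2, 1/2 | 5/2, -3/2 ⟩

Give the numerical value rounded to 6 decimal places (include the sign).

+√(1/5) = +0.447214

j₁+j₂−J=0  J+j₁−j₂=4  J−j₁+j₂=1  j₁+j₂+J+1=6
(j₁±m₁, j₂±m₂, J±M) = (0,4,1,0,1,4)
P² = 576/5
sum k=0..0:
  [0] +1/24 = 1/24
S = 1/24
C² = P²·S² = 1/5 ; C = +0.447214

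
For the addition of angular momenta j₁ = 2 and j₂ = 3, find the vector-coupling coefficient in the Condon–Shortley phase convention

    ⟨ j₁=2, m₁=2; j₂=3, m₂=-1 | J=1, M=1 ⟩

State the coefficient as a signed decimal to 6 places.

triangle: 4!*0!*2!/7! = 48/5040
(j±m)!: 4!*0!*2!*4!*2!*0! = 2304
prefactor² = (2J+1)*Δ*N² = 2304/35
  k=0: +1/(0!*4!*0!*2!*0!*0!) = 1/48
Σ = 1/48  ⇒  CG² = 2304/35*1/48² = 1/35
CG = +√(1/35) = +0.169031

+0.169031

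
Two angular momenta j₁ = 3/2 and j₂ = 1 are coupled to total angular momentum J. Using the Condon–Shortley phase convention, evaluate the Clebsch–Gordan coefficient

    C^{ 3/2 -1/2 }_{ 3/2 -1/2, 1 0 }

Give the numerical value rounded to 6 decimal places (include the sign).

triangle: 1!·2!·1!/5! = 2/120
(j±m)!: 1!·2!·1!·1!·1!·2! = 4
prefactor² = (2J+1)·Δ·N² = 4/15
  k=0: +1/(0!·1!·2!·1!·0!·0!) = 1/2
  k=1: −1/(1!·0!·1!·0!·1!·1!) = -1
Σ = -1/2  ⇒  CG² = 4/15·(-1/2)² = 1/15
CG = −√(1/15) = -0.258199

-0.258199  (= −√(1/15))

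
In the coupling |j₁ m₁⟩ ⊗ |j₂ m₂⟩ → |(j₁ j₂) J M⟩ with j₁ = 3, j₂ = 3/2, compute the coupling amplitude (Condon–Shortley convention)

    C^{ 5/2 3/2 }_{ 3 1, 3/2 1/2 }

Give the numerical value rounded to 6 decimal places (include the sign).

−√(7/20) ≈ -0.591608

j₁+j₂−J=2  J+j₁−j₂=4  J−j₁+j₂=1  j₁+j₂+J+1=8
(j₁±m₁, j₂±m₂, J±M) = (4,2,2,1,4,1)
P² = 576/35
sum k=1..2:
  [1] −1/6 = -1/6
  [2] +1/48 = 1/48
S = -7/48
C² = P²·S² = 7/20 ; C = -0.591608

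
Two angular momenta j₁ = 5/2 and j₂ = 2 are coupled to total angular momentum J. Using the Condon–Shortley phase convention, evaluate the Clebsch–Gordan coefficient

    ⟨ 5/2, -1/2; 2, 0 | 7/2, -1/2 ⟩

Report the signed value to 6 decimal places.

-0.195180

triangle: 1!·4!·3!/9! = 144/362880
(j±m)!: 2!·3!·2!·2!·3!·4! = 6912
prefactor² = (2J+1)·Δ·N² = 768/35
  k=0: +1/(0!·1!·3!·2!·1!·1!) = 1/12
  k=1: −1/(1!·0!·2!·1!·2!·2!) = -1/8
Σ = -1/24  ⇒  CG² = 768/35·(-1/24)² = 4/105
CG = −√(4/105) = -0.195180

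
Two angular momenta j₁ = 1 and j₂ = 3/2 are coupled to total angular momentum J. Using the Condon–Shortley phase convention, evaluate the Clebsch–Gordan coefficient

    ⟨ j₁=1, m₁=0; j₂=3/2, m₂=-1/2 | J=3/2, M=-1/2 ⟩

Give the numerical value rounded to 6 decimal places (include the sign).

+√(1/15) ≈ +0.258199

√[4·1!1!2!/5! · 1!1!1!2!1!2!] = √(4/15)
  +(−1)^0/∏(0,1,1,1,0,1)! = 1  (running 1)
  +(−1)^1/∏(1,0,0,0,1,2)! = -1/2  (running 1/2)
⟨..|..⟩ = √(4/15)·(1/2) = +0.258199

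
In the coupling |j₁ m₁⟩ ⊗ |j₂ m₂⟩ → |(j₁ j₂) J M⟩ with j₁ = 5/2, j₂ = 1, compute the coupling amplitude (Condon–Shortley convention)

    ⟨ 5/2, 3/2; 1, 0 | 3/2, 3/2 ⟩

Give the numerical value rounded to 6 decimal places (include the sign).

-0.516398  (= −√(4/15))

√[4·2!3!0!/6! · 4!1!1!1!3!0!] = √(48/5)
  +(−1)^1/∏(1,1,0,0,3,0)! = -1/6  (running -1/6)
⟨..|..⟩ = √(48/5)·(-1/6) = -0.516398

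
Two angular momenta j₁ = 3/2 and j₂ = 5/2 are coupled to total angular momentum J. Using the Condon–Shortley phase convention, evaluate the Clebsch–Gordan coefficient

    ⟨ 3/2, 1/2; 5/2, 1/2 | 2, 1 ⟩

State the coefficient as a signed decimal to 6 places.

-0.545545  (= −√(25/84))

j₁+j₂−J=2  J+j₁−j₂=1  J−j₁+j₂=3  j₁+j₂+J+1=7
(j₁±m₁, j₂±m₂, J±M) = (2,1,3,2,3,1)
P² = 12/7
sum k=0..1:
  [0] +1/12 = 1/12
  [1] −1/2 = -1/2
S = -5/12
C² = P²·S² = 25/84 ; C = -0.545545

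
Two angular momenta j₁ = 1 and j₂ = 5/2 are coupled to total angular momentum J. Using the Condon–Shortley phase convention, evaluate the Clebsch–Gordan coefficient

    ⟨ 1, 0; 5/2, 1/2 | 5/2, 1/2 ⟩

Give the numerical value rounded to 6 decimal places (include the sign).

triangle: 1!*1!*4!/7! = 24/5040
(j±m)!: 1!*1!*3!*2!*3!*2! = 144
prefactor² = (2J+1)*Δ*N² = 144/35
  k=0: +1/(0!*1!*1!*3!*0!*1!) = 1/6
  k=1: −1/(1!*0!*0!*2!*1!*2!) = -1/4
Σ = -1/12  ⇒  CG² = 144/35*(-1/12)² = 1/35
CG = −√(1/35) = -0.169031

−√(1/35) ≈ -0.169031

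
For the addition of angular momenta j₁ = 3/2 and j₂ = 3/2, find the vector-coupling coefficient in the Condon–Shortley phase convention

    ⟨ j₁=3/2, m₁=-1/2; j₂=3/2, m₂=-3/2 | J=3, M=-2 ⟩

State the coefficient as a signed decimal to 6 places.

+0.707107  (= +√(1/2))

triangle: 0!·3!·3!/7! = 36/5040
(j±m)!: 1!·2!·0!·3!·1!·5! = 1440
prefactor² = (2J+1)·Δ·N² = 72
  k=0: +1/(0!·0!·2!·0!·1!·3!) = 1/12
Σ = 1/12  ⇒  CG² = 72·1/12² = 1/2
CG = +√(1/2) = +0.707107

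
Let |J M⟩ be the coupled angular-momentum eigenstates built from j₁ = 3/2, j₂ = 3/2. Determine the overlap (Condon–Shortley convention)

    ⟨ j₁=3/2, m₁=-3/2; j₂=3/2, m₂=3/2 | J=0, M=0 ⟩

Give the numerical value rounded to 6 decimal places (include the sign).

-0.500000

j₁+j₂−J=3  J+j₁−j₂=0  J−j₁+j₂=0  j₁+j₂+J+1=4
(j₁±m₁, j₂±m₂, J±M) = (0,3,3,0,0,0)
P² = 9
sum k=3..3:
  [3] −1/6 = -1/6
S = -1/6
C² = P²·S² = 1/4 ; C = -0.500000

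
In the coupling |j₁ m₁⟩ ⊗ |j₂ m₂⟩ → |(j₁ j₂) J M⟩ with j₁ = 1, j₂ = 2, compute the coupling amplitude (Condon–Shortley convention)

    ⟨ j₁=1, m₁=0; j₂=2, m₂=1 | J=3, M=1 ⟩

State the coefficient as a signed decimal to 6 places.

+√(8/15) = +0.730297

√[7·0!2!4!/7! · 1!1!3!1!4!2!] = √(96/5)
  +(−1)^0/∏(0,0,1,3,1,1)! = 1/6  (running 1/6)
⟨..|..⟩ = √(96/5)·(1/6) = +0.730297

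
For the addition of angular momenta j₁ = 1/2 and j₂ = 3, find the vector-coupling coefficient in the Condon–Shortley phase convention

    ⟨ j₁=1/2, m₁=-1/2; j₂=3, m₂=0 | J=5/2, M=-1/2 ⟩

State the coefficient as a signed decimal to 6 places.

√[6·1!0!5!/7! · 0!1!3!3!2!3!] = √(432/7)
  +(−1)^1/∏(1,0,0,2,0,3)! = -1/12  (running -1/12)
⟨..|..⟩ = √(432/7)·(-1/12) = -0.654654

−√(3/7) ≈ -0.654654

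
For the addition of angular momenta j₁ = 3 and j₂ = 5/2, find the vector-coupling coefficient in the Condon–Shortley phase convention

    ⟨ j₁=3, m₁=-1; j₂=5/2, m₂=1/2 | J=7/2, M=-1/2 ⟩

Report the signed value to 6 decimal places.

triangle: 2!·4!·3!/10! = 288/3628800
(j±m)!: 2!·4!·3!·2!·3!·4! = 82944
prefactor² = (2J+1)·Δ·N² = 9216/175
  k=0: +1/(0!·2!·4!·3!·0!·0!) = 1/288
  k=1: −1/(1!·1!·3!·2!·1!·1!) = -1/12
  k=2: +1/(2!·0!·2!·1!·2!·2!) = 1/16
Σ = -5/288  ⇒  CG² = 9216/175·(-5/288)² = 1/63
CG = −√(1/63) = -0.125988

−√(1/63) ≈ -0.125988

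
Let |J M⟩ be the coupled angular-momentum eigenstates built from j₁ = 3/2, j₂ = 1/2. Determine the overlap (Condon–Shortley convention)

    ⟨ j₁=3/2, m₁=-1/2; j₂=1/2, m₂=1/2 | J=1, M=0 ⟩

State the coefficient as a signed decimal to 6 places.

j₁+j₂−J=1  J+j₁−j₂=2  J−j₁+j₂=0  j₁+j₂+J+1=4
(j₁±m₁, j₂±m₂, J±M) = (1,2,1,0,1,1)
P² = 1/2
sum k=1..1:
  [1] −1/1 = -1
S = -1
C² = P²·S² = 1/2 ; C = -0.707107

−√(1/2) ≈ -0.707107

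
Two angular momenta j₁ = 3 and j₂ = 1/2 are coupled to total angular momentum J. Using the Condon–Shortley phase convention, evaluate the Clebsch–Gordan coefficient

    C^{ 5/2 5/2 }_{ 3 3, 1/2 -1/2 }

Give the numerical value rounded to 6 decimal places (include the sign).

triangle: 1!*5!*0!/7! = 120/5040
(j±m)!: 6!*0!*0!*1!*5!*0! = 86400
prefactor² = (2J+1)*Δ*N² = 86400/7
  k=0: +1/(0!*1!*0!*0!*5!*0!) = 1/120
Σ = 1/120  ⇒  CG² = 86400/7*1/120² = 6/7
CG = +√(6/7) = +0.925820

+0.925820  (= +√(6/7))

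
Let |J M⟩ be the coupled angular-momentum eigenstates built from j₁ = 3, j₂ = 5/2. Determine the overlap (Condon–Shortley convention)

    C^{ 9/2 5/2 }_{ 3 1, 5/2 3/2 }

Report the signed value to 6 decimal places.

√[10·1!5!4!/11! · 4!2!4!1!7!2!] = √(92160/11)
  +(−1)^0/∏(0,1,2,4,3,0)! = 1/288  (running 1/288)
  +(−1)^1/∏(1,0,1,3,4,1)! = -1/144  (running -1/288)
⟨..|..⟩ = √(92160/11)·(-1/288) = -0.317821

−√(10/99) ≈ -0.317821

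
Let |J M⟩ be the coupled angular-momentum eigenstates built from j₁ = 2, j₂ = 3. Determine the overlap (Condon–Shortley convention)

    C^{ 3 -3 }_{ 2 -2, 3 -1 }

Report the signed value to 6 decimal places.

triangle: 2!·2!·4!/9! = 96/362880
(j±m)!: 0!·4!·2!·4!·0!·6! = 829440
prefactor² = (2J+1)·Δ·N² = 1536
  k=2: +1/(2!·0!·2!·0!·0!·4!) = 1/96
Σ = 1/96  ⇒  CG² = 1536·1/96² = 1/6
CG = +√(1/6) = +0.408248

+√(1/6) ≈ +0.408248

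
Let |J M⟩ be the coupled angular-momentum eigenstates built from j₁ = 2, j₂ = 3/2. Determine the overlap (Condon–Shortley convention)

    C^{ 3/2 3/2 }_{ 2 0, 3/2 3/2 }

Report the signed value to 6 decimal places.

+0.447214  (= +√(1/5))

j₁+j₂−J=2  J+j₁−j₂=2  J−j₁+j₂=1  j₁+j₂+J+1=6
(j₁±m₁, j₂±m₂, J±M) = (2,2,3,0,3,0)
P² = 16/5
sum k=2..2:
  [2] +1/4 = 1/4
S = 1/4
C² = P²·S² = 1/5 ; C = +0.447214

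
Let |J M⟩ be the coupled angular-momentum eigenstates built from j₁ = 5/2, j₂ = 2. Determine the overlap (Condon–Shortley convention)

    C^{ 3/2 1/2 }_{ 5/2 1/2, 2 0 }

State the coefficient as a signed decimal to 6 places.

j₁+j₂−J=3  J+j₁−j₂=2  J−j₁+j₂=1  j₁+j₂+J+1=7
(j₁±m₁, j₂±m₂, J±M) = (3,2,2,2,2,1)
P² = 32/35
sum k=1..2:
  [1] −1/2 = -1/2
  [2] +1/4 = 1/4
S = -1/4
C² = P²·S² = 2/35 ; C = -0.239046

-0.239046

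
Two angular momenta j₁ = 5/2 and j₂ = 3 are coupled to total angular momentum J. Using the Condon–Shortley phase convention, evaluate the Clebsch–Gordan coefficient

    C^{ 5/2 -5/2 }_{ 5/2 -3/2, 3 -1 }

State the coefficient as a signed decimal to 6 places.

+0.534522

triangle: 3!*2!*3!/9! = 72/362880
(j±m)!: 1!*4!*2!*4!*0!*5! = 138240
prefactor² = (2J+1)*Δ*N² = 1152/7
  k=2: +1/(2!*1!*2!*0!*0!*3!) = 1/24
Σ = 1/24  ⇒  CG² = 1152/7*1/24² = 2/7
CG = +√(2/7) = +0.534522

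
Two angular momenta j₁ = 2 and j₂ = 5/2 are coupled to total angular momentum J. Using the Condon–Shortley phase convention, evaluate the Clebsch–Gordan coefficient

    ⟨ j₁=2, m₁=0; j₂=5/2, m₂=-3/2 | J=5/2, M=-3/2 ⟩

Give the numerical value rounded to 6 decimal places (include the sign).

−√(1/70) = -0.119523

triangle: 2!×2!×3!/8! = 24/40320
(j±m)!: 2!×2!×1!×4!×1!×4! = 2304
prefactor² = (2J+1)×Δ×N² = 288/35
  k=0: +1/(0!×2!×2!×1!×0!×2!) = 1/8
  k=1: −1/(1!×1!×1!×0!×1!×3!) = -1/6
Σ = -1/24  ⇒  CG² = 288/35×(-1/24)² = 1/70
CG = −√(1/70) = -0.119523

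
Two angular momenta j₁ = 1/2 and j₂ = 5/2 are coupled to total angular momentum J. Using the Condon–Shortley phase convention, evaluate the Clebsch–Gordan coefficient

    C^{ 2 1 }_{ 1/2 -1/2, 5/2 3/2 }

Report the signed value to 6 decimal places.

−√(2/3) = -0.816497

√[5·1!0!4!/6! · 0!1!4!1!3!1!] = √(24)
  +(−1)^1/∏(1,0,0,3,0,1)! = -1/6  (running -1/6)
⟨..|..⟩ = √(24)·(-1/6) = -0.816497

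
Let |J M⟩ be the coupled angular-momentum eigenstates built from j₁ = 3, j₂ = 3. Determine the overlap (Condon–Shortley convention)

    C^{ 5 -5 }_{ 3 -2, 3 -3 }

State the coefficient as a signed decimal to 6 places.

√[11·1!5!5!/12! · 1!5!0!6!0!10!] = √(103680000)
  +(−1)^0/∏(0,1,5,0,0,5)! = 1/14400  (running 1/14400)
⟨..|..⟩ = √(103680000)·(1/14400) = +0.707107

+√(1/2) = +0.707107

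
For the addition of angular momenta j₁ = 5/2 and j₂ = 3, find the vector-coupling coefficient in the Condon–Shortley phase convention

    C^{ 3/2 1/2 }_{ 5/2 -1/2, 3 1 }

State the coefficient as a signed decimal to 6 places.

−√(1/105) = -0.097590

j₁+j₂−J=4  J+j₁−j₂=1  J−j₁+j₂=2  j₁+j₂+J+1=8
(j₁±m₁, j₂±m₂, J±M) = (2,3,4,2,2,1)
P² = 192/35
sum k=2..3:
  [2] +1/8 = 1/8
  [3] −1/6 = -1/6
S = -1/24
C² = P²·S² = 1/105 ; C = -0.097590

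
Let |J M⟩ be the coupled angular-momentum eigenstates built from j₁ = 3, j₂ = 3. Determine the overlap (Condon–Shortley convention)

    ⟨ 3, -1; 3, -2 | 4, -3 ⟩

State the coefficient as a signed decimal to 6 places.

√[9·2!4!4!/11! · 2!4!1!5!1!7!] = √(82944/11)
  +(−1)^0/∏(0,2,4,1,0,3)! = 1/288  (running 1/288)
  +(−1)^1/∏(1,1,3,0,1,4)! = -1/144  (running -1/288)
⟨..|..⟩ = √(82944/11)·(-1/288) = -0.301511

−√(1/11) = -0.301511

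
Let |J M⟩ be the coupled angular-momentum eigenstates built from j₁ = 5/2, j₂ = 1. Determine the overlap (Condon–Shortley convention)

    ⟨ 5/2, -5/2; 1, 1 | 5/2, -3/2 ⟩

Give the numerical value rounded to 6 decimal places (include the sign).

triangle: 1!·4!·1!/7! = 24/5040
(j±m)!: 0!·5!·2!·0!·1!·4! = 5760
prefactor² = (2J+1)·Δ·N² = 1152/7
  k=1: −1/(1!·0!·4!·1!·0!·0!) = -1/24
Σ = -1/24  ⇒  CG² = 1152/7·(-1/24)² = 2/7
CG = −√(2/7) = -0.534522

-0.534522  (= −√(2/7))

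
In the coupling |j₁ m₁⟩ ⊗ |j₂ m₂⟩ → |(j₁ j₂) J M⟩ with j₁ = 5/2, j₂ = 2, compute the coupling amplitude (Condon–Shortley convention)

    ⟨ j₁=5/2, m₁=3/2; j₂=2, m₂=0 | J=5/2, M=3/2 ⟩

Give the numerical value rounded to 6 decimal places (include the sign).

triangle: 2!×3!×2!/8! = 24/40320
(j±m)!: 4!×1!×2!×2!×4!×1! = 2304
prefactor² = (2J+1)×Δ×N² = 288/35
  k=0: +1/(0!×2!×1!×2!×2!×0!) = 1/8
  k=1: −1/(1!×1!×0!×1!×3!×1!) = -1/6
Σ = -1/24  ⇒  CG² = 288/35×(-1/24)² = 1/70
CG = −√(1/70) = -0.119523

-0.119523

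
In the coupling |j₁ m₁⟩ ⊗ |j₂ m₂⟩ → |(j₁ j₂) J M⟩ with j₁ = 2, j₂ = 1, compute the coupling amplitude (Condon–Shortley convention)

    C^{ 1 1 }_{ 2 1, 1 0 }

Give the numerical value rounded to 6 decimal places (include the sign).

-0.547723

triangle: 2!×2!×0!/5! = 4/120
(j±m)!: 3!×1!×1!×1!×2!×0! = 12
prefactor² = (2J+1)×Δ×N² = 6/5
  k=1: −1/(1!×1!×0!×0!×2!×0!) = -1/2
Σ = -1/2  ⇒  CG² = 6/5×(-1/2)² = 3/10
CG = −√(3/10) = -0.547723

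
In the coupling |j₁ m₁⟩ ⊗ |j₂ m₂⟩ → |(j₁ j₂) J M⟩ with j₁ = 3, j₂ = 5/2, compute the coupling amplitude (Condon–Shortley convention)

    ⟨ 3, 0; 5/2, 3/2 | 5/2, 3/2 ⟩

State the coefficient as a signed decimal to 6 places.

+√(7/30) ≈ +0.483046

j₁+j₂−J=3  J+j₁−j₂=3  J−j₁+j₂=2  j₁+j₂+J+1=9
(j₁±m₁, j₂±m₂, J±M) = (3,3,4,1,4,1)
P² = 864/35
sum k=2..3:
  [2] +1/8 = 1/8
  [3] −1/36 = -1/36
S = 7/72
C² = P²·S² = 7/30 ; C = +0.483046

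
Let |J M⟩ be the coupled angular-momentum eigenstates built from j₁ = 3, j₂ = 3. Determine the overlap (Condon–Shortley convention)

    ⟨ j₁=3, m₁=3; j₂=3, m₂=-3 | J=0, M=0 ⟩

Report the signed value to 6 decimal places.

+√(1/7) ≈ +0.377964

√[1·6!0!0!/7! · 6!0!0!6!0!0!] = √(518400/7)
  +(−1)^0/∏(0,6,0,0,0,0)! = 1/720  (running 1/720)
⟨..|..⟩ = √(518400/7)·(1/720) = +0.377964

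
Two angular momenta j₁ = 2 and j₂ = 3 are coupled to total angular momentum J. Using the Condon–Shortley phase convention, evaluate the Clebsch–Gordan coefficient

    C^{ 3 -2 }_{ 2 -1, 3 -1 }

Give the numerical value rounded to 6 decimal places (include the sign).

−√(1/4) = -0.500000

√[7·2!2!4!/9! · 1!3!2!4!1!5!] = √(64)
  +(−1)^1/∏(1,1,2,1,0,3)! = -1/12  (running -1/12)
  +(−1)^2/∏(2,0,1,0,1,4)! = 1/48  (running -1/16)
⟨..|..⟩ = √(64)·(-1/16) = -0.500000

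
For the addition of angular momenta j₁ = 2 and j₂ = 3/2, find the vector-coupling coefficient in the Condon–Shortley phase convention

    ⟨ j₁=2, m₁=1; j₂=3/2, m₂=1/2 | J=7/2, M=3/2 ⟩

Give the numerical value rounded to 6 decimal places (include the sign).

j₁+j₂−J=0  J+j₁−j₂=4  J−j₁+j₂=3  j₁+j₂+J+1=8
(j₁±m₁, j₂±m₂, J±M) = (3,1,2,1,5,2)
P² = 576/7
sum k=0..0:
  [0] +1/12 = 1/12
S = 1/12
C² = P²·S² = 4/7 ; C = +0.755929

+√(4/7) ≈ +0.755929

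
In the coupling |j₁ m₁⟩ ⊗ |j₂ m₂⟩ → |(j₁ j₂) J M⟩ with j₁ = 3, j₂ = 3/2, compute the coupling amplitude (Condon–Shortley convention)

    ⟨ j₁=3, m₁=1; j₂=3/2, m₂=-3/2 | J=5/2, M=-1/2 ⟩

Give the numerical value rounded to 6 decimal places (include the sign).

triangle: 2!·4!·1!/8! = 48/40320
(j±m)!: 4!·2!·0!·3!·2!·3! = 3456
prefactor² = (2J+1)·Δ·N² = 864/35
  k=0: +1/(0!·2!·2!·0!·2!·1!) = 1/8
Σ = 1/8  ⇒  CG² = 864/35·1/8² = 27/70
CG = +√(27/70) = +0.621059

+0.621059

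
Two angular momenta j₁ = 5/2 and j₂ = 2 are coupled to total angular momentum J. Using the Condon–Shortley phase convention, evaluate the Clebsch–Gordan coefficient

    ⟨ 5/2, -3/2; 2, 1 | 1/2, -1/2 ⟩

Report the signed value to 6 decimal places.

-0.516398  (= −√(4/15))

√[2·4!1!0!/6! · 1!4!3!1!0!1!] = √(48/5)
  +(−1)^3/∏(3,1,1,0,0,0)! = -1/6  (running -1/6)
⟨..|..⟩ = √(48/5)·(-1/6) = -0.516398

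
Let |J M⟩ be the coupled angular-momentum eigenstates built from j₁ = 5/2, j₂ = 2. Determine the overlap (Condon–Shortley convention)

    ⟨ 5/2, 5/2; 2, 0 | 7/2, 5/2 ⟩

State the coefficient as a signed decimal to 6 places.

+√(10/21) ≈ +0.690066

triangle: 1!*4!*3!/9! = 144/362880
(j±m)!: 5!*0!*2!*2!*6!*1! = 345600
prefactor² = (2J+1)*Δ*N² = 7680/7
  k=0: +1/(0!*1!*0!*2!*4!*1!) = 1/48
Σ = 1/48  ⇒  CG² = 7680/7*1/48² = 10/21
CG = +√(10/21) = +0.690066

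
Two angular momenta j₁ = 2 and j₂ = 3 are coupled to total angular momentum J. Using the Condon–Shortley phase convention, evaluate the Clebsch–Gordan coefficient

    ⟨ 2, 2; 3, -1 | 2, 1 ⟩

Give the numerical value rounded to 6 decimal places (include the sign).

+√(3/14) ≈ +0.462910

j₁+j₂−J=3  J+j₁−j₂=1  J−j₁+j₂=3  j₁+j₂+J+1=8
(j₁±m₁, j₂±m₂, J±M) = (4,0,2,4,3,1)
P² = 216/7
sum k=0..0:
  [0] +1/12 = 1/12
S = 1/12
C² = P²·S² = 3/14 ; C = +0.462910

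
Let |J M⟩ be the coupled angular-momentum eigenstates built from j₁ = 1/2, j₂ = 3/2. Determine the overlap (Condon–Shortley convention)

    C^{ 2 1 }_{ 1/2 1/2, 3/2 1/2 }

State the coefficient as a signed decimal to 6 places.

+0.866025  (= +√(3/4))

√[5·0!1!3!/5! · 1!0!2!1!3!1!] = √(3)
  +(−1)^0/∏(0,0,0,2,1,1)! = 1/2  (running 1/2)
⟨..|..⟩ = √(3)·(1/2) = +0.866025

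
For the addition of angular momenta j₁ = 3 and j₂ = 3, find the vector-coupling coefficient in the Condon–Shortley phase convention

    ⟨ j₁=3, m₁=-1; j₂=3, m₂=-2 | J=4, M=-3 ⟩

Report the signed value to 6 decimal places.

triangle: 2!×4!×4!/11! = 1152/39916800
(j±m)!: 2!×4!×1!×5!×1!×7! = 29030400
prefactor² = (2J+1)×Δ×N² = 82944/11
  k=0: +1/(0!×2!×4!×1!×0!×3!) = 1/288
  k=1: −1/(1!×1!×3!×0!×1!×4!) = -1/144
Σ = -1/288  ⇒  CG² = 82944/11×(-1/288)² = 1/11
CG = −√(1/11) = -0.301511

−√(1/11) = -0.301511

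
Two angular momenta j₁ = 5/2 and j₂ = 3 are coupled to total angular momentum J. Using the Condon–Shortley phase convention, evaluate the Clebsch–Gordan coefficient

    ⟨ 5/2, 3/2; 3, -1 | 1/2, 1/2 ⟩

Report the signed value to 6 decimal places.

j₁+j₂−J=5  J+j₁−j₂=0  J−j₁+j₂=1  j₁+j₂+J+1=7
(j₁±m₁, j₂±m₂, J±M) = (4,1,2,4,1,0)
P² = 384/7
sum k=1..1:
  [1] −1/24 = -1/24
S = -1/24
C² = P²·S² = 2/21 ; C = -0.308607

-0.308607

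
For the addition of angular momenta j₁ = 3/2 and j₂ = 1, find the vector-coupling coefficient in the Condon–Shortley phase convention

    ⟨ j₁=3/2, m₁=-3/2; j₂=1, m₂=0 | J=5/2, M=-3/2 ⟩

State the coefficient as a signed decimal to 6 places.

triangle: 0!*3!*2!/6! = 12/720
(j±m)!: 0!*3!*1!*1!*1!*4! = 144
prefactor² = (2J+1)*Δ*N² = 72/5
  k=0: +1/(0!*0!*3!*1!*0!*1!) = 1/6
Σ = 1/6  ⇒  CG² = 72/5*1/6² = 2/5
CG = +√(2/5) = +0.632456

+√(2/5) = +0.632456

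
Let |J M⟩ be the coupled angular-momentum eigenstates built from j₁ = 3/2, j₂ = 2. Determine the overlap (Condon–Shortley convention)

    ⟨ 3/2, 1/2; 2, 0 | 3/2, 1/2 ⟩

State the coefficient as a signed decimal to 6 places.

triangle: 2!×1!×2!/6! = 4/720
(j±m)!: 2!×1!×2!×2!×2!×1! = 16
prefactor² = (2J+1)×Δ×N² = 16/45
  k=0: +1/(0!×2!×1!×2!×0!×0!) = 1/4
  k=1: −1/(1!×1!×0!×1!×1!×1!) = -1
Σ = -3/4  ⇒  CG² = 16/45×(-3/4)² = 1/5
CG = −√(1/5) = -0.447214

-0.447214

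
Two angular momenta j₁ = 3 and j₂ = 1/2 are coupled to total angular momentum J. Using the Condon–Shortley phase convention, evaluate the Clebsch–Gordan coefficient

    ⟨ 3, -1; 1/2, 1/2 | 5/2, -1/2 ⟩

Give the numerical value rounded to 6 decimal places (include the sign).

-0.755929  (= −√(4/7))

j₁+j₂−J=1  J+j₁−j₂=5  J−j₁+j₂=0  j₁+j₂+J+1=7
(j₁±m₁, j₂±m₂, J±M) = (2,4,1,0,2,3)
P² = 576/7
sum k=1..1:
  [1] −1/12 = -1/12
S = -1/12
C² = P²·S² = 4/7 ; C = -0.755929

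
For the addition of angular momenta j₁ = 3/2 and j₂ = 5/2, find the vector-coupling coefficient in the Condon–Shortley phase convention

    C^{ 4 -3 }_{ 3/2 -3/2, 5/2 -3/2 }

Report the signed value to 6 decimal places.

j₁+j₂−J=0  J+j₁−j₂=3  J−j₁+j₂=5  j₁+j₂+J+1=9
(j₁±m₁, j₂±m₂, J±M) = (0,3,1,4,1,7)
P² = 12960
sum k=0..0:
  [0] +1/144 = 1/144
S = 1/144
C² = P²·S² = 5/8 ; C = +0.790569

+0.790569  (= +√(5/8))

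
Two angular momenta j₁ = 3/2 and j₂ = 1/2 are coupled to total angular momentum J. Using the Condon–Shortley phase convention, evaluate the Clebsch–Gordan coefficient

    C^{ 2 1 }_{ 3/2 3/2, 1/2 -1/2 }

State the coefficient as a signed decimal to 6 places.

triangle: 0!·3!·1!/5! = 6/120
(j±m)!: 3!·0!·0!·1!·3!·1! = 36
prefactor² = (2J+1)·Δ·N² = 9
  k=0: +1/(0!·0!·0!·0!·3!·1!) = 1/6
Σ = 1/6  ⇒  CG² = 9·1/6² = 1/4
CG = +√(1/4) = +0.500000

+√(1/4) ≈ +0.500000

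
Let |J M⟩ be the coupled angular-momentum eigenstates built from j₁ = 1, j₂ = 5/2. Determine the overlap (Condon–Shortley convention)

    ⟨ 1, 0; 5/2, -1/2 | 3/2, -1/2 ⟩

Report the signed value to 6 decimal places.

−√(2/5) = -0.632456

triangle: 2!*0!*3!/6! = 12/720
(j±m)!: 1!*1!*2!*3!*1!*2! = 24
prefactor² = (2J+1)*Δ*N² = 8/5
  k=1: −1/(1!*1!*0!*1!*0!*2!) = -1/2
Σ = -1/2  ⇒  CG² = 8/5*(-1/2)² = 2/5
CG = −√(2/5) = -0.632456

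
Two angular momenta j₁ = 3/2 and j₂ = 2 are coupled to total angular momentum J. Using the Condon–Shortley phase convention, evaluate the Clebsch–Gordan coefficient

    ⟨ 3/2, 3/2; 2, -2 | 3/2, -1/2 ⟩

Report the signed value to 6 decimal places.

+√(2/5) = +0.632456

triangle: 2!*1!*2!/6! = 4/720
(j±m)!: 3!*0!*0!*4!*1!*2! = 288
prefactor² = (2J+1)*Δ*N² = 32/5
  k=0: +1/(0!*2!*0!*0!*1!*2!) = 1/4
Σ = 1/4  ⇒  CG² = 32/5*1/4² = 2/5
CG = +√(2/5) = +0.632456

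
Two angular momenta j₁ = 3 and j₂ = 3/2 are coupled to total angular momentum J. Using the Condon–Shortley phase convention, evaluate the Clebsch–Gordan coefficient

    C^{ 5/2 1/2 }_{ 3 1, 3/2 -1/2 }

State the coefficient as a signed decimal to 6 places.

triangle: 2!×4!×1!/8! = 48/40320
(j±m)!: 4!×2!×1!×2!×3!×2! = 1152
prefactor² = (2J+1)×Δ×N² = 288/35
  k=0: +1/(0!×2!×2!×1!×2!×0!) = 1/8
  k=1: −1/(1!×1!×1!×0!×3!×1!) = -1/6
Σ = -1/24  ⇒  CG² = 288/35×(-1/24)² = 1/70
CG = −√(1/70) = -0.119523

−√(1/70) ≈ -0.119523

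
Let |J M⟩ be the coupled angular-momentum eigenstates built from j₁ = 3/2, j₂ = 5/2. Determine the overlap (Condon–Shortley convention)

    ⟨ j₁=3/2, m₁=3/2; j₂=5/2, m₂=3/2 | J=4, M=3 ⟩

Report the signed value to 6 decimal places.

√[9·0!3!5!/9! · 3!0!4!1!7!1!] = √(12960)
  +(−1)^0/∏(0,0,0,4,3,1)! = 1/144  (running 1/144)
⟨..|..⟩ = √(12960)·(1/144) = +0.790569

+√(5/8) ≈ +0.790569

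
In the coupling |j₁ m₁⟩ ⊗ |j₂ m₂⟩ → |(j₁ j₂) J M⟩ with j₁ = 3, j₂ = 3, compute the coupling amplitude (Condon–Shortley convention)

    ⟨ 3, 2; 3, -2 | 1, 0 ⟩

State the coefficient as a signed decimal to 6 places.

−√(1/7) = -0.377964

√[3·5!1!1!/8! · 5!1!1!5!1!1!] = √(900/7)
  +(−1)^0/∏(0,5,1,1,0,0)! = 1/120  (running 1/120)
  +(−1)^1/∏(1,4,0,0,1,1)! = -1/24  (running -1/30)
⟨..|..⟩ = √(900/7)·(-1/30) = -0.377964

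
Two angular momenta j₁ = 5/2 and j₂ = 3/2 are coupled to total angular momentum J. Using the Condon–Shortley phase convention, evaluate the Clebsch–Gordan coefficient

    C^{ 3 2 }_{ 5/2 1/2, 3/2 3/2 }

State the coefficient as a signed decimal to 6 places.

j₁+j₂−J=1  J+j₁−j₂=4  J−j₁+j₂=2  j₁+j₂+J+1=8
(j₁±m₁, j₂±m₂, J±M) = (3,2,3,0,5,1)
P² = 72
sum k=1..1:
  [1] −1/12 = -1/12
S = -1/12
C² = P²·S² = 1/2 ; C = -0.707107

−√(1/2) ≈ -0.707107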